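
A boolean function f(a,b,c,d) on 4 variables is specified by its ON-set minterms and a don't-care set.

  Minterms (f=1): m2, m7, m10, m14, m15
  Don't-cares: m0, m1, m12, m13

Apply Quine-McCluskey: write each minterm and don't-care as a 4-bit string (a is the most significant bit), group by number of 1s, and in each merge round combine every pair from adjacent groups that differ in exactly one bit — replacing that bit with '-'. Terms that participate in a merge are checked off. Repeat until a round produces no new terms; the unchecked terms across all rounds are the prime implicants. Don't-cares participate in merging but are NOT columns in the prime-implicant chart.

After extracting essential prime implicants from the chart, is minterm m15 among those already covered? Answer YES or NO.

YES

Round 0: 0000✓ 0001✓ 0010✓ 0111✓ 1010✓ 1100✓ 1101✓ 1110✓ 1111✓
Round 1: -010 -111 00-0 000- 1-10 11-0✓ 11-1✓ 110-✓ 111-✓
Round 2: 11--
PIs = {-010, -111, 00-0, 000-, 1-10, 11--}
Coverage chart:
  m2: -010,00-0
  m7: -111 ←essential
  m10: -010,1-10
  m14: 1-10,11--
  m15: -111,11--
Essential: -111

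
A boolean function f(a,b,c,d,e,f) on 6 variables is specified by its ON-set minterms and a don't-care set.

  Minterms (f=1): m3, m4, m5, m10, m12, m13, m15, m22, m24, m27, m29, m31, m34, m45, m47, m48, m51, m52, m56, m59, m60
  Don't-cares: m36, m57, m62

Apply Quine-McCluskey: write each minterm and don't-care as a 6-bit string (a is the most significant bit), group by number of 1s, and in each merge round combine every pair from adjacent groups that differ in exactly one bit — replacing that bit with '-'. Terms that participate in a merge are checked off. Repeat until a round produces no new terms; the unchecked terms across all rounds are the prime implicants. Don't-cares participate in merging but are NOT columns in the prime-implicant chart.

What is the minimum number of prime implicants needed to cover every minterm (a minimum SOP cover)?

size-2^0 implicants → 000011  000100(✓)  000101(✓)  001010  001100(✓)  001101(✓)  001111(✓)  010110  011000(✓)  011011(✓)  011101(✓)  011111(✓)  100010  100100(✓)  101101(✓)  101111(✓)  110000(✓)  110011(✓)  110100(✓)  111000(✓)  111001(✓)  111011(✓)  111100(✓)  111110(✓)
size-2^1 implicants → -00100  -01101(✓)  -01111(✓)  -11000  -11011  0-1101(✓)  0-1111(✓)  00-100(✓)  00-101(✓)  00010-(✓)  0011-1(✓)  00110-(✓)  011-11  0111-1(✓)  1-0100  1011-1(✓)  11-000(✓)  11-011  11-100(✓)  110-00(✓)  111-00(✓)  1110-1  11100-  1111-0
size-2^2 implicants → -011-1  0-11-1  00-10-  11--00
Unchecked terms (primes): -00100, -011-1, -11000, -11011, 0-11-1, 00-10-, 000011, 001010, 010110, 011-11, 1-0100, 100010, 11--00, 11-011, 1110-1, 11100-, 1111-0
Minterm coverage:
  m3 ⊆ 000011 [E]
  m4 ⊆ -00100,00-10-
  m5 ⊆ 00-10- [E]
  m10 ⊆ 001010 [E]
  m12 ⊆ 00-10- [E]
  m13 ⊆ -011-1,0-11-1,00-10-
  m15 ⊆ -011-1,0-11-1
  m22 ⊆ 010110 [E]
  m24 ⊆ -11000 [E]
  m27 ⊆ -11011,011-11
  m29 ⊆ 0-11-1 [E]
  m31 ⊆ 0-11-1,011-11
  m34 ⊆ 100010 [E]
  m45 ⊆ -011-1 [E]
  m47 ⊆ -011-1 [E]
  m48 ⊆ 11--00 [E]
  m51 ⊆ 11-011 [E]
  m52 ⊆ 1-0100,11--00
  m56 ⊆ -11000,11--00,11100-
  m59 ⊆ -11011,11-011,1110-1
  m60 ⊆ 11--00,1111-0
E = {-011-1, -11000, 0-11-1, 00-10-, 000011, 001010, 010110, 100010, 11--00, 11-011}
Petrick residual → -11011
Cover = b'cdf + bcd'e'f' + bcd'ef + a'cdf + a'b'de' + a'b'c'd'ef + a'b'cd'ef' + a'bc'def' + ab'c'd'ef' + abe'f' + abd'ef  |cover|=11

11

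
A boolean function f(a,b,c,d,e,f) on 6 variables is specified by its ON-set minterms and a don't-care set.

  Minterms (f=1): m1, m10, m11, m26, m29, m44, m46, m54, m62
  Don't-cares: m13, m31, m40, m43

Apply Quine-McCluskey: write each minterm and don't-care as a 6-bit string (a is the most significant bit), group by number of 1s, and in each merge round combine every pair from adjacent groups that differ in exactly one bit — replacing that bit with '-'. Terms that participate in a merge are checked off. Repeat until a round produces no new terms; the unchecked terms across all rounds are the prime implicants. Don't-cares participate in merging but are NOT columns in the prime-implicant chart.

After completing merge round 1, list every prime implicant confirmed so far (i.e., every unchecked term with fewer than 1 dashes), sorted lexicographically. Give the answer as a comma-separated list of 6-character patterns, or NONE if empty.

Round 0: 000001 001010✓ 001011✓ 001101✓ 011010✓ 011101✓ 011111✓ 101000✓ 101011✓ 101100✓ 101110✓ 110110✓ 111110✓
Round 1: -01011 0-1010 0-1101 00101- 0111-1 1-1110 101-00 1011-0 11-110
PIs = {-01011, 0-1010, 0-1101, 000001, 00101-, 0111-1, 1-1110, 101-00, 1011-0, 11-110}

000001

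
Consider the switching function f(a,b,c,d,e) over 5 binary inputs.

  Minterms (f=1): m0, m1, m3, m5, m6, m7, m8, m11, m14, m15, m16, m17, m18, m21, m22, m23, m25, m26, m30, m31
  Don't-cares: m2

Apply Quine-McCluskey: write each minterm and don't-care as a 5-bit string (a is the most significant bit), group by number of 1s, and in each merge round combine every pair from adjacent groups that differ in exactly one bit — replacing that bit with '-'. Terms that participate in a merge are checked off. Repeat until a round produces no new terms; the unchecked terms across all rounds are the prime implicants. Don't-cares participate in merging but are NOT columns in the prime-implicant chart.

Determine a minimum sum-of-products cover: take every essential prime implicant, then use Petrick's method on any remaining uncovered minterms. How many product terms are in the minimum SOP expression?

7

[col 0] 00000*, 00001*, 00010*, 00011*, 00101*, 00110*, 00111*, 01000*, 01011*, 01110*, 01111*, 10000*, 10001*, 10010*, 10101*, 10110*, 10111*, 11001*, 11010*, 11110*, 11111*
[col 1] -0000*, -0001*, -0010*, -0101*, -0110*, -0111*, -1110*, -1111*, 0-000, 0-011*, 0-110*, 0-111*, 00-01*, 00-10*, 00-11*, 000-0*, 000-1*, 0000-*, 0001-*, 001-1*, 0011-*, 01-11*, 0111-*, 1-001, 1-010*, 1-110*, 1-111*, 10-01*, 10-10*, 100-0*, 1000-*, 101-1*, 1011-*, 11-10*, 1111-*
[col 2] --110*, --111*, -0-01, -0-10, -00-0, -000-, -01-1, -011-*, -111-*, 0--11, 0-11-*, 00--1, 00-1-, 000--, 1--10, 1-11-*
[col 3] --11-
Prime implicants: --11-, -0-01, -0-10, -00-0, -000-, -01-1, 0--11, 0-000, 00--1, 00-1-, 000--, 1--10, 1-001
PI chart (minterm → PIs covering it):
  0 | -00-0,-000-,0-000,000--
  1 | -0-01,-000-,00--1,000--
  3 | 0--11,00--1,00-1-,000--
  5 | -0-01,-01-1,00--1
  6 | --11-,-0-10,00-1-
  7 | --11-,-01-1,0--11,00--1,00-1-
  8 | 0-000  (sole → essential)
  11 | 0--11  (sole → essential)
  14 | --11-  (sole → essential)
  15 | --11-,0--11
  16 | -00-0,-000-
  17 | -0-01,-000-,1-001
  18 | -0-10,-00-0,1--10
  21 | -0-01,-01-1
  22 | --11-,-0-10,1--10
  23 | --11-,-01-1
  25 | 1-001  (sole → essential)
  26 | 1--10  (sole → essential)
  30 | --11-,1--10
  31 | --11-  (sole → essential)
Essential prime implicants: --11-, 0--11, 0-000, 1--10, 1-001
Petrick residual → -0-01, -00-0
Minimum SOP uses 7 PIs: cd + b'd'e + b'c'e' + a'de + a'c'd'e' + ade' + ac'd'e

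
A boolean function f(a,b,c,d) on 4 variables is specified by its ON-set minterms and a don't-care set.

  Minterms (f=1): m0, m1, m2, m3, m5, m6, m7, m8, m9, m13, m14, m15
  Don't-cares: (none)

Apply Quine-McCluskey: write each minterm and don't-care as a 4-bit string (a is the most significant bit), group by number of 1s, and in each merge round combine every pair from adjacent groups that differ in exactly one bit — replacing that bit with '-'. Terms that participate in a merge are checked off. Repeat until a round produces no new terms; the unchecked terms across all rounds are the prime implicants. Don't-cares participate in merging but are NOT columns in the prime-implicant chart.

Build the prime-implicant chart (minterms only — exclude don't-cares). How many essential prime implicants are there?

size-2^0 implicants → 0000(✓)  0001(✓)  0010(✓)  0011(✓)  0101(✓)  0110(✓)  0111(✓)  1000(✓)  1001(✓)  1101(✓)  1110(✓)  1111(✓)
size-2^1 implicants → -000(✓)  -001(✓)  -101(✓)  -110(✓)  -111(✓)  0-01(✓)  0-10(✓)  0-11(✓)  00-0(✓)  00-1(✓)  000-(✓)  001-(✓)  01-1(✓)  011-(✓)  1-01(✓)  100-(✓)  11-1(✓)  111-(✓)
size-2^2 implicants → --01  -00-  -1-1  -11-  0--1  0-1-  00--
Unchecked terms (primes): --01, -00-, -1-1, -11-, 0--1, 0-1-, 00--
Minterm coverage:
  m0 ⊆ -00-,00--
  m1 ⊆ --01,-00-,0--1,00--
  m2 ⊆ 0-1-,00--
  m3 ⊆ 0--1,0-1-,00--
  m5 ⊆ --01,-1-1,0--1
  m6 ⊆ -11-,0-1-
  m7 ⊆ -1-1,-11-,0--1,0-1-
  m8 ⊆ -00- [E]
  m9 ⊆ --01,-00-
  m13 ⊆ --01,-1-1
  m14 ⊆ -11- [E]
  m15 ⊆ -1-1,-11-
E = {-00-, -11-}

2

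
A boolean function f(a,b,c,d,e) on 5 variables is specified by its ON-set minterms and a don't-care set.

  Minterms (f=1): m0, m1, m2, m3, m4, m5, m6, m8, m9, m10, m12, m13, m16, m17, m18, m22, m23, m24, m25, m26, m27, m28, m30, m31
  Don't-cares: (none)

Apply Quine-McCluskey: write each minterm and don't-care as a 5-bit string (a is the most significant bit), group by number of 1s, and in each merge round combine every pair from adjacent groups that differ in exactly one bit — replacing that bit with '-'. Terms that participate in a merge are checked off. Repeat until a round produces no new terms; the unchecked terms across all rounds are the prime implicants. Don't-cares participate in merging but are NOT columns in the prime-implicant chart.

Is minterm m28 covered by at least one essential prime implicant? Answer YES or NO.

NO

Round 0: 00000✓ 00001✓ 00010✓ 00011✓ 00100✓ 00101✓ 00110✓ 01000✓ 01001✓ 01010✓ 01100✓ 01101✓ 10000✓ 10001✓ 10010✓ 10110✓ 10111✓ 11000✓ 11001✓ 11010✓ 11011✓ 11100✓ 11110✓ 11111✓
Round 1: -0000✓ -0001✓ -0010✓ -0110✓ -1000✓ -1001✓ -1010✓ -1100✓ 0-000✓ 0-001✓ 0-010✓ 0-100✓ 0-101✓ 00-00✓ 00-01✓ 00-10✓ 000-0✓ 000-1✓ 0000-✓ 0001-✓ 001-0✓ 0010-✓ 01-00✓ 01-01✓ 010-0✓ 0100-✓ 0110-✓ 1-000✓ 1-001✓ 1-010✓ 1-110✓ 1-111✓ 10-10✓ 100-0✓ 1000-✓ 1011-✓ 11-00✓ 11-10✓ 11-11✓ 110-0✓ 110-1✓ 1100-✓ 1101-✓ 111-0✓ 1111-✓
Round 2: --000✓ --001✓ --010✓ -0-10 -00-0✓ -000-✓ -1-00 -10-0✓ -100-✓ 0--00✓ 0--01✓ 0-0-0✓ 0-00-✓ 0-10-✓ 00--0 00-0-✓ 000-- 01-0-✓ 1--10 1-0-0✓ 1-00-✓ 1-11- 11--0 11-1- 110--
Round 3: --0-0 --00- 0--0-
PIs = {--0-0, --00-, -0-10, -1-00, 0--0-, 00--0, 000--, 1--10, 1-11-, 11--0, 11-1-, 110--}
Coverage chart:
  m0: --0-0,--00-,0--0-,00--0,000--
  m1: --00-,0--0-,000--
  m2: --0-0,-0-10,00--0,000--
  m3: 000-- ←essential
  m4: 0--0-,00--0
  m5: 0--0- ←essential
  m6: -0-10,00--0
  m8: --0-0,--00-,-1-00,0--0-
  m9: --00-,0--0-
  m10: --0-0 ←essential
  m12: -1-00,0--0-
  m13: 0--0- ←essential
  m16: --0-0,--00-
  m17: --00- ←essential
  m18: --0-0,-0-10,1--10
  m22: -0-10,1--10,1-11-
  m23: 1-11- ←essential
  m24: --0-0,--00-,-1-00,11--0,110--
  m25: --00-,110--
  m26: --0-0,1--10,11--0,11-1-,110--
  m27: 11-1-,110--
  m28: -1-00,11--0
  m30: 1--10,1-11-,11--0,11-1-
  m31: 1-11-,11-1-
Essential: --0-0, --00-, 0--0-, 000--, 1-11-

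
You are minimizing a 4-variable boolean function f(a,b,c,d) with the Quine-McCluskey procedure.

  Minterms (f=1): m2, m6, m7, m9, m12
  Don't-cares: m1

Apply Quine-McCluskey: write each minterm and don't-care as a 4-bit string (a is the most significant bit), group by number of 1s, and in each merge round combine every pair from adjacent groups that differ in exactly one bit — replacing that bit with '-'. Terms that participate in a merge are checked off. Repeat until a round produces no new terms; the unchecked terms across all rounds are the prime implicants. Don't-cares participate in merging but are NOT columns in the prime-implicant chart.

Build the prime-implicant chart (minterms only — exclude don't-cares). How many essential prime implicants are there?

size-2^0 implicants → 0001(✓)  0010(✓)  0110(✓)  0111(✓)  1001(✓)  1100
size-2^1 implicants → -001  0-10  011-
Unchecked terms (primes): -001, 0-10, 011-, 1100
Minterm coverage:
  m2 ⊆ 0-10 [E]
  m6 ⊆ 0-10,011-
  m7 ⊆ 011- [E]
  m9 ⊆ -001 [E]
  m12 ⊆ 1100 [E]
E = {-001, 0-10, 011-, 1100}

4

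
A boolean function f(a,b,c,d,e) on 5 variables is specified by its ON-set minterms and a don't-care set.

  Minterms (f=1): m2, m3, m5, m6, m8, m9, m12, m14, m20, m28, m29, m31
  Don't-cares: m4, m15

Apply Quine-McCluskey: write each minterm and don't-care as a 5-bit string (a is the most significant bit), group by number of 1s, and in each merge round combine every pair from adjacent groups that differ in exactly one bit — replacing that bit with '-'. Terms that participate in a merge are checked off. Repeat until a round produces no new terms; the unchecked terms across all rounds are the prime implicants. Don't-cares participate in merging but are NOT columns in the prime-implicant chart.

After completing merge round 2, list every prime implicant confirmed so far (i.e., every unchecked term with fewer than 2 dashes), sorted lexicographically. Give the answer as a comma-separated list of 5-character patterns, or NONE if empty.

-1111, 00-10, 0001-, 0010-, 01-00, 0100-, 0111-, 111-1, 1110-

size-2^0 implicants → 00010(✓)  00011(✓)  00100(✓)  00101(✓)  00110(✓)  01000(✓)  01001(✓)  01100(✓)  01110(✓)  01111(✓)  10100(✓)  11100(✓)  11101(✓)  11111(✓)
size-2^1 implicants → -0100(✓)  -1100(✓)  -1111  0-100(✓)  0-110(✓)  00-10  0001-  001-0(✓)  0010-  01-00  0100-  011-0(✓)  0111-  1-100(✓)  111-1  1110-
size-2^2 implicants → --100  0-1-0
Unchecked terms (primes): --100, -1111, 0-1-0, 00-10, 0001-, 0010-, 01-00, 0100-, 0111-, 111-1, 1110-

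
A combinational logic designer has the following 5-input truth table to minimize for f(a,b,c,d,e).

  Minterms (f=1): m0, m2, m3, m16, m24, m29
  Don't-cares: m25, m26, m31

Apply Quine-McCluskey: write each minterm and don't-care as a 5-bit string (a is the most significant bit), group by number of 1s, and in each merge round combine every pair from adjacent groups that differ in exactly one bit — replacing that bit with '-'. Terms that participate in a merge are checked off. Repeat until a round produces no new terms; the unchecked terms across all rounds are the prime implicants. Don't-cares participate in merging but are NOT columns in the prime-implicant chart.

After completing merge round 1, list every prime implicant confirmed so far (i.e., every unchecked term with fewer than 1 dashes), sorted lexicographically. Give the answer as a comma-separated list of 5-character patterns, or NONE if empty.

Round 0: 00000✓ 00010✓ 00011✓ 10000✓ 11000✓ 11001✓ 11010✓ 11101✓ 11111✓
Round 1: -0000 000-0 0001- 1-000 11-01 110-0 1100- 111-1
PIs = {-0000, 000-0, 0001-, 1-000, 11-01, 110-0, 1100-, 111-1}

NONE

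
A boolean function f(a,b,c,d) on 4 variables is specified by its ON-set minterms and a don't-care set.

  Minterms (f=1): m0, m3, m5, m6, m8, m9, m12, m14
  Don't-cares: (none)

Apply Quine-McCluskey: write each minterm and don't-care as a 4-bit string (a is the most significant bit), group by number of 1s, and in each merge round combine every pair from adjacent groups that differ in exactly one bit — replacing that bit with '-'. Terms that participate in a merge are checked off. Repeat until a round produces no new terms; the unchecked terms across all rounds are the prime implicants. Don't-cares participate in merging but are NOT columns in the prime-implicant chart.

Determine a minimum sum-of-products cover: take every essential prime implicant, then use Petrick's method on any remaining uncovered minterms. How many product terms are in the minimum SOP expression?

6

[col 0] 0000*, 0011, 0101, 0110*, 1000*, 1001*, 1100*, 1110*
[col 1] -000, -110, 1-00, 100-, 11-0
Prime implicants: -000, -110, 0011, 0101, 1-00, 100-, 11-0
PI chart (minterm → PIs covering it):
  0 | -000  (sole → essential)
  3 | 0011  (sole → essential)
  5 | 0101  (sole → essential)
  6 | -110  (sole → essential)
  8 | -000,1-00,100-
  9 | 100-  (sole → essential)
  12 | 1-00,11-0
  14 | -110,11-0
Essential prime implicants: -000, -110, 0011, 0101, 100-
Petrick residual → 1-00
Minimum SOP uses 6 PIs: b'c'd' + bcd' + a'b'cd + a'bc'd + ac'd' + ab'c'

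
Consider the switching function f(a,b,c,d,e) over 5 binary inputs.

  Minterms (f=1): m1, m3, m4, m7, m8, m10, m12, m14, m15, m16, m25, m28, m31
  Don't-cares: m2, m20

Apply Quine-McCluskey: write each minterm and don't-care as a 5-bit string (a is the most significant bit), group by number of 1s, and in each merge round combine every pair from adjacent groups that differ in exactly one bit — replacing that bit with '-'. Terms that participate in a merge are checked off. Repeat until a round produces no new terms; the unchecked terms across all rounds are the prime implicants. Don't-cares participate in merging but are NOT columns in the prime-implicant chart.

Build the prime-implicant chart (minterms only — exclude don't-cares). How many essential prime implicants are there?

Round 0: 00001✓ 00010✓ 00011✓ 00100✓ 00111✓ 01000✓ 01010✓ 01100✓ 01110✓ 01111✓ 10000✓ 10100✓ 11001 11100✓ 11111✓
Round 1: -0100✓ -1100✓ -1111 0-010 0-100✓ 0-111 00-11 000-1 0001- 01-00✓ 01-10✓ 010-0✓ 011-0✓ 0111- 1-100✓ 10-00
Round 2: --100 01--0
PIs = {--100, -1111, 0-010, 0-111, 00-11, 000-1, 0001-, 01--0, 0111-, 10-00, 11001}
Coverage chart:
  m1: 000-1 ←essential
  m3: 00-11,000-1,0001-
  m4: --100 ←essential
  m7: 0-111,00-11
  m8: 01--0 ←essential
  m10: 0-010,01--0
  m12: --100,01--0
  m14: 01--0,0111-
  m15: -1111,0-111,0111-
  m16: 10-00 ←essential
  m25: 11001 ←essential
  m28: --100 ←essential
  m31: -1111 ←essential
Essential: --100, -1111, 000-1, 01--0, 10-00, 11001

6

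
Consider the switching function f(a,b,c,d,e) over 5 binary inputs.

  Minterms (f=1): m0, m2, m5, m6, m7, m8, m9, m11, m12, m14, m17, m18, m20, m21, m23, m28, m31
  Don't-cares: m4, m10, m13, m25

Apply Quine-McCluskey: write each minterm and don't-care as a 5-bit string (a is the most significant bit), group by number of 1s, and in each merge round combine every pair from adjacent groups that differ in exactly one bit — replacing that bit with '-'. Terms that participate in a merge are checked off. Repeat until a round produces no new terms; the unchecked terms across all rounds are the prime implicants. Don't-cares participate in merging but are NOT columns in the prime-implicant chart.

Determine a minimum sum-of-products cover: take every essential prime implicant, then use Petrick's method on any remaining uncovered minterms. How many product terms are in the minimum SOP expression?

7

[col 0] 00000*, 00010*, 00100*, 00101*, 00110*, 00111*, 01000*, 01001*, 01010*, 01011*, 01100*, 01101*, 01110*, 10001*, 10010*, 10100*, 10101*, 10111*, 11001*, 11100*, 11111*
[col 1] -0010, -0100*, -0101*, -0111*, -1001, -1100*, 0-000*, 0-010*, 0-100*, 0-101*, 0-110*, 00-00*, 00-10*, 000-0*, 001-0*, 001-1*, 0010-*, 0011-*, 01-00*, 01-01*, 01-10*, 010-0*, 010-1*, 0100-*, 0101-*, 011-0*, 0110-*, 1-001, 1-100*, 1-111, 10-01, 101-1*, 1010-*
[col 2] --100, -01-1, -010-, 0--00*, 0--10*, 0-0-0*, 0-1-0*, 0-10-, 00--0*, 001--, 01--0*, 01-0-, 010--
[col 3] 0---0
Prime implicants: --100, -0010, -01-1, -010-, -1001, 0---0, 0-10-, 001--, 01-0-, 010--, 1-001, 1-111, 10-01
PI chart (minterm → PIs covering it):
  0 | 0---0  (sole → essential)
  2 | -0010,0---0
  5 | -01-1,-010-,0-10-,001--
  6 | 0---0,001--
  7 | -01-1,001--
  8 | 0---0,01-0-,010--
  9 | -1001,01-0-,010--
  11 | 010--  (sole → essential)
  12 | --100,0---0,0-10-,01-0-
  14 | 0---0  (sole → essential)
  17 | 1-001,10-01
  18 | -0010  (sole → essential)
  20 | --100,-010-
  21 | -01-1,-010-,10-01
  23 | -01-1,1-111
  28 | --100  (sole → essential)
  31 | 1-111  (sole → essential)
Essential prime implicants: --100, -0010, 0---0, 010--, 1-111
Petrick residual → -01-1, 1-001
Minimum SOP uses 7 PIs: cd'e' + b'c'de' + b'ce + a'e' + a'bc' + ac'd'e + acde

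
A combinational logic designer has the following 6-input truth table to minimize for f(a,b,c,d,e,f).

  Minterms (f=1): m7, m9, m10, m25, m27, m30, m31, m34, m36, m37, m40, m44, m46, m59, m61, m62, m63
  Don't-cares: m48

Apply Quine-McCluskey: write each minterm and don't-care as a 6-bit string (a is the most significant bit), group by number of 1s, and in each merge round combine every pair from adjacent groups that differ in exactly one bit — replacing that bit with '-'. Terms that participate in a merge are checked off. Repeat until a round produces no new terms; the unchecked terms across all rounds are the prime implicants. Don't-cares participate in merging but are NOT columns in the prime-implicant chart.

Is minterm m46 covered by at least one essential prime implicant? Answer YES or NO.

size-2^0 implicants → 000111  001001(✓)  001010  011001(✓)  011011(✓)  011110(✓)  011111(✓)  100010  100100(✓)  100101(✓)  101000(✓)  101100(✓)  101110(✓)  110000  111011(✓)  111101(✓)  111110(✓)  111111(✓)
size-2^1 implicants → -11011(✓)  -11110(✓)  -11111(✓)  0-1001  011-11(✓)  0110-1  01111-(✓)  1-1110  10-100  10010-  101-00  1011-0  111-11(✓)  1111-1  11111-(✓)
size-2^2 implicants → -11-11  -1111-
Unchecked terms (primes): -11-11, -1111-, 0-1001, 000111, 001010, 0110-1, 1-1110, 10-100, 100010, 10010-, 101-00, 1011-0, 110000, 1111-1
Minterm coverage:
  m7 ⊆ 000111 [E]
  m9 ⊆ 0-1001 [E]
  m10 ⊆ 001010 [E]
  m25 ⊆ 0-1001,0110-1
  m27 ⊆ -11-11,0110-1
  m30 ⊆ -1111- [E]
  m31 ⊆ -11-11,-1111-
  m34 ⊆ 100010 [E]
  m36 ⊆ 10-100,10010-
  m37 ⊆ 10010- [E]
  m40 ⊆ 101-00 [E]
  m44 ⊆ 10-100,101-00,1011-0
  m46 ⊆ 1-1110,1011-0
  m59 ⊆ -11-11 [E]
  m61 ⊆ 1111-1 [E]
  m62 ⊆ -1111-,1-1110
  m63 ⊆ -11-11,-1111-,1111-1
E = {-11-11, -1111-, 0-1001, 000111, 001010, 100010, 10010-, 101-00, 1111-1}

NO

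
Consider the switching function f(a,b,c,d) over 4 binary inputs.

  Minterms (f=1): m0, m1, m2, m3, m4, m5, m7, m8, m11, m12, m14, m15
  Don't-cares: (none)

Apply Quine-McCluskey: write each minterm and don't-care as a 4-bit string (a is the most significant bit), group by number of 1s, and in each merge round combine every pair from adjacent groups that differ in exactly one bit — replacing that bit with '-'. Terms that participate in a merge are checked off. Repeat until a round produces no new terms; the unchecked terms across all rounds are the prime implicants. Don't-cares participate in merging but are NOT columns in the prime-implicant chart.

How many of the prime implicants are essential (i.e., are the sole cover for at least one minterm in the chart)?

3

Round 0: 0000✓ 0001✓ 0010✓ 0011✓ 0100✓ 0101✓ 0111✓ 1000✓ 1011✓ 1100✓ 1110✓ 1111✓
Round 1: -000✓ -011✓ -100✓ -111✓ 0-00✓ 0-01✓ 0-11✓ 00-0✓ 00-1✓ 000-✓ 001-✓ 01-1✓ 010-✓ 1-00✓ 1-11✓ 11-0 111-
Round 2: --00 --11 0--1 0-0- 00--
PIs = {--00, --11, 0--1, 0-0-, 00--, 11-0, 111-}
Coverage chart:
  m0: --00,0-0-,00--
  m1: 0--1,0-0-,00--
  m2: 00-- ←essential
  m3: --11,0--1,00--
  m4: --00,0-0-
  m5: 0--1,0-0-
  m7: --11,0--1
  m8: --00 ←essential
  m11: --11 ←essential
  m12: --00,11-0
  m14: 11-0,111-
  m15: --11,111-
Essential: --00, --11, 00--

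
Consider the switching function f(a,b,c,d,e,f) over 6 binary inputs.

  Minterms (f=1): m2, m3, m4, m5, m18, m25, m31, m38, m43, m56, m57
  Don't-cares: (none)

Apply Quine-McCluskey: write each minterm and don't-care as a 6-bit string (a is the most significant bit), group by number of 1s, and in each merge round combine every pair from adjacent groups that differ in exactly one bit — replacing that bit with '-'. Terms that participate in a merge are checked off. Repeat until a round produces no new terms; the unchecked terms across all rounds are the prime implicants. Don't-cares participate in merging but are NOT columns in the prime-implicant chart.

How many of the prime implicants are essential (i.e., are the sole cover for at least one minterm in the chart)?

8

size-2^0 implicants → 000010(✓)  000011(✓)  000100(✓)  000101(✓)  010010(✓)  011001(✓)  011111  100110  101011  111000(✓)  111001(✓)
size-2^1 implicants → -11001  0-0010  00001-  00010-  11100-
Unchecked terms (primes): -11001, 0-0010, 00001-, 00010-, 011111, 100110, 101011, 11100-
Minterm coverage:
  m2 ⊆ 0-0010,00001-
  m3 ⊆ 00001- [E]
  m4 ⊆ 00010- [E]
  m5 ⊆ 00010- [E]
  m18 ⊆ 0-0010 [E]
  m25 ⊆ -11001 [E]
  m31 ⊆ 011111 [E]
  m38 ⊆ 100110 [E]
  m43 ⊆ 101011 [E]
  m56 ⊆ 11100- [E]
  m57 ⊆ -11001,11100-
E = {-11001, 0-0010, 00001-, 00010-, 011111, 100110, 101011, 11100-}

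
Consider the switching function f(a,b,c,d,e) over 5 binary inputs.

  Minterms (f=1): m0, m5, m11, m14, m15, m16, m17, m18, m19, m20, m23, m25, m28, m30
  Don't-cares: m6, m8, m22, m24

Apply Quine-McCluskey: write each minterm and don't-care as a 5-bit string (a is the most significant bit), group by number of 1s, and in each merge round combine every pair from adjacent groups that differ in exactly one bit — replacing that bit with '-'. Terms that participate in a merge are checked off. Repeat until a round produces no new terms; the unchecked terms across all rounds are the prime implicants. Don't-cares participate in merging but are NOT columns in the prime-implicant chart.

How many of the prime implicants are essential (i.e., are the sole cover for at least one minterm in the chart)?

5

[col 0] 00000*, 00101, 00110*, 01000*, 01011*, 01110*, 01111*, 10000*, 10001*, 10010*, 10011*, 10100*, 10110*, 10111*, 11000*, 11001*, 11100*, 11110*
[col 1] -0000*, -0110*, -1000*, -1110*, 0-000*, 0-110*, 01-11, 0111-, 1-000*, 1-001*, 1-100*, 1-110*, 10-00*, 10-10*, 10-11*, 100-0*, 100-1*, 1000-*, 1001-*, 101-0*, 1011-*, 11-00*, 1100-*, 111-0*
[col 2] --000, --110, 1--00, 1-00-, 1-1-0, 10--0, 10-1-, 100--
Prime implicants: --000, --110, 00101, 01-11, 0111-, 1--00, 1-00-, 1-1-0, 10--0, 10-1-, 100--
PI chart (minterm → PIs covering it):
  0 | --000  (sole → essential)
  5 | 00101  (sole → essential)
  11 | 01-11  (sole → essential)
  14 | --110,0111-
  15 | 01-11,0111-
  16 | --000,1--00,1-00-,10--0,100--
  17 | 1-00-,100--
  18 | 10--0,10-1-,100--
  19 | 10-1-,100--
  20 | 1--00,1-1-0,10--0
  23 | 10-1-  (sole → essential)
  25 | 1-00-  (sole → essential)
  28 | 1--00,1-1-0
  30 | --110,1-1-0
Essential prime implicants: --000, 00101, 01-11, 1-00-, 10-1-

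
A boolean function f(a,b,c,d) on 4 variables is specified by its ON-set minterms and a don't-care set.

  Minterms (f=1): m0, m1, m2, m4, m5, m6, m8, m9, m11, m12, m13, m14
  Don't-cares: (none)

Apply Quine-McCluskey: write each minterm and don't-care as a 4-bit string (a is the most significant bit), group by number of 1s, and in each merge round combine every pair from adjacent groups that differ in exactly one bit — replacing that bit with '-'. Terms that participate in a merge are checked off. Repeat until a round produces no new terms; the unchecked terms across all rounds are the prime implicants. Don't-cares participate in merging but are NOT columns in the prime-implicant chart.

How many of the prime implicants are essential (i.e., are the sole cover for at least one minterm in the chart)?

4

Round 0: 0000✓ 0001✓ 0010✓ 0100✓ 0101✓ 0110✓ 1000✓ 1001✓ 1011✓ 1100✓ 1101✓ 1110✓
Round 1: -000✓ -001✓ -100✓ -101✓ -110✓ 0-00✓ 0-01✓ 0-10✓ 00-0✓ 000-✓ 01-0✓ 010-✓ 1-00✓ 1-01✓ 10-1 100-✓ 11-0✓ 110-✓
Round 2: --00✓ --01✓ -00-✓ -1-0 -10-✓ 0--0 0-0-✓ 1-0-✓
Round 3: --0-
PIs = {--0-, -1-0, 0--0, 10-1}
Coverage chart:
  m0: --0-,0--0
  m1: --0- ←essential
  m2: 0--0 ←essential
  m4: --0-,-1-0,0--0
  m5: --0- ←essential
  m6: -1-0,0--0
  m8: --0- ←essential
  m9: --0-,10-1
  m11: 10-1 ←essential
  m12: --0-,-1-0
  m13: --0- ←essential
  m14: -1-0 ←essential
Essential: --0-, -1-0, 0--0, 10-1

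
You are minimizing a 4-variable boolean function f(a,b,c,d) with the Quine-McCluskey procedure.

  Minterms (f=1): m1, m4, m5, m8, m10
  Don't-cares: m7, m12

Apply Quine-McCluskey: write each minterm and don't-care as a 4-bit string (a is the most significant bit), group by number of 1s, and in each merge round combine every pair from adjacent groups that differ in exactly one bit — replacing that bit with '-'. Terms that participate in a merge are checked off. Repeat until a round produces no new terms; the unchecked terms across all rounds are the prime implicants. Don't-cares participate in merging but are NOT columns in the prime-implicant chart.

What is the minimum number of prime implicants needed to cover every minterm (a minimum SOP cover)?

Round 0: 0001✓ 0100✓ 0101✓ 0111✓ 1000✓ 1010✓ 1100✓
Round 1: -100 0-01 01-1 010- 1-00 10-0
PIs = {-100, 0-01, 01-1, 010-, 1-00, 10-0}
Coverage chart:
  m1: 0-01 ←essential
  m4: -100,010-
  m5: 0-01,01-1,010-
  m8: 1-00,10-0
  m10: 10-0 ←essential
Essential: 0-01, 10-0
Petrick residual → -100
Min cover (3 terms): bc'd' + a'c'd + ab'd'

3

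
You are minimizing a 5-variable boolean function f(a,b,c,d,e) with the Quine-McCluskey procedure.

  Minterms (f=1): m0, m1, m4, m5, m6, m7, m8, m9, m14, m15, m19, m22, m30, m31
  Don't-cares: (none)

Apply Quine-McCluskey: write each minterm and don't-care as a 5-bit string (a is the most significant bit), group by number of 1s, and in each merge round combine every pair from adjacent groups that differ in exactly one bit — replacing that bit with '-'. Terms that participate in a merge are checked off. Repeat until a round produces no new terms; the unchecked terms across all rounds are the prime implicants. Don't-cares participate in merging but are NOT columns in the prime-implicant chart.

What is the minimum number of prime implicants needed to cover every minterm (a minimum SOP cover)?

5

[col 0] 00000*, 00001*, 00100*, 00101*, 00110*, 00111*, 01000*, 01001*, 01110*, 01111*, 10011, 10110*, 11110*, 11111*
[col 1] -0110*, -1110*, -1111*, 0-000*, 0-001*, 0-110*, 0-111*, 00-00*, 00-01*, 0000-*, 001-0*, 001-1*, 0010-*, 0011-*, 0100-*, 0111-*, 1-110*, 1111-*
[col 2] --110, -111-, 0-00-, 0-11-, 00-0-, 001--
Prime implicants: --110, -111-, 0-00-, 0-11-, 00-0-, 001--, 10011
PI chart (minterm → PIs covering it):
  0 | 0-00-,00-0-
  1 | 0-00-,00-0-
  4 | 00-0-,001--
  5 | 00-0-,001--
  6 | --110,0-11-,001--
  7 | 0-11-,001--
  8 | 0-00-  (sole → essential)
  9 | 0-00-  (sole → essential)
  14 | --110,-111-,0-11-
  15 | -111-,0-11-
  19 | 10011  (sole → essential)
  22 | --110  (sole → essential)
  30 | --110,-111-
  31 | -111-  (sole → essential)
Essential prime implicants: --110, -111-, 0-00-, 10011
Petrick residual → 001--
Minimum SOP uses 5 PIs: cde' + bcd + a'c'd' + a'b'c + ab'c'de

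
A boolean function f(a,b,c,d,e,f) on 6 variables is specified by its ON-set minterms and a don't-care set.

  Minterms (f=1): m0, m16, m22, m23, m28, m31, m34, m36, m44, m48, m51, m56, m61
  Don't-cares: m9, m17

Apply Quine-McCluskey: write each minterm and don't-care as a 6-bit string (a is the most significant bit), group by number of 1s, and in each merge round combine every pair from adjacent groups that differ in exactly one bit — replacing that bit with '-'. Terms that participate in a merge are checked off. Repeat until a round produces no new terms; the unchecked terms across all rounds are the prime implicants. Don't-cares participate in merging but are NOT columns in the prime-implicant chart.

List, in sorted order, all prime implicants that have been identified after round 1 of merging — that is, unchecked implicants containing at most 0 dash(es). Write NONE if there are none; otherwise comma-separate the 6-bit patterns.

001001, 011100, 100010, 110011, 111101

[col 0] 000000*, 001001, 010000*, 010001*, 010110*, 010111*, 011100, 011111*, 100010, 100100*, 101100*, 110000*, 110011, 111000*, 111101
[col 1] -10000, 0-0000, 01-111, 01000-, 01011-, 10-100, 11-000
Prime implicants: -10000, 0-0000, 001001, 01-111, 01000-, 01011-, 011100, 10-100, 100010, 11-000, 110011, 111101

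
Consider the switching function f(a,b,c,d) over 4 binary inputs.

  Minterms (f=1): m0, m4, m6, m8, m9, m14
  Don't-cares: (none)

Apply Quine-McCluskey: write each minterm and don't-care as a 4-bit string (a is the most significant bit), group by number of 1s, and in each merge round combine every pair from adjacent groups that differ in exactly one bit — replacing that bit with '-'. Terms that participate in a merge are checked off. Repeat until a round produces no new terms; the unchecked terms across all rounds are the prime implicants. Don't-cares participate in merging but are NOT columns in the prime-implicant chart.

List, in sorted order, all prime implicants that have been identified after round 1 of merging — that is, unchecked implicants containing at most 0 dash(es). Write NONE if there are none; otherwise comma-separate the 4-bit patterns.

[col 0] 0000*, 0100*, 0110*, 1000*, 1001*, 1110*
[col 1] -000, -110, 0-00, 01-0, 100-
Prime implicants: -000, -110, 0-00, 01-0, 100-

NONE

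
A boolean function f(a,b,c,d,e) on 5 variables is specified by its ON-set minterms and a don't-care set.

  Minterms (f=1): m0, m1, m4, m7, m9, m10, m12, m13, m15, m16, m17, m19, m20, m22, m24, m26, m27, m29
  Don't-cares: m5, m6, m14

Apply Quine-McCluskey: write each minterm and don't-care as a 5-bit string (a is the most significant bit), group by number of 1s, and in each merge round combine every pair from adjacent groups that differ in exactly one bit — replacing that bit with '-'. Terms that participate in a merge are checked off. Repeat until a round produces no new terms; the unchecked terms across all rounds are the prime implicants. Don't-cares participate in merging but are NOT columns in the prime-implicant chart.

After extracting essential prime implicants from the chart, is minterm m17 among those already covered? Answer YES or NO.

[col 0] 00000*, 00001*, 00100*, 00101*, 00110*, 00111*, 01001*, 01010*, 01100*, 01101*, 01110*, 01111*, 10000*, 10001*, 10011*, 10100*, 10110*, 11000*, 11010*, 11011*, 11101*
[col 1] -0000*, -0001*, -0100*, -0110*, -1010, -1101, 0-001*, 0-100*, 0-101*, 0-110*, 0-111*, 00-00*, 00-01*, 0000-*, 001-0*, 001-1*, 0010-*, 0011-*, 01-01*, 01-10, 011-0*, 011-1*, 0110-*, 0111-*, 1-000, 1-011, 10-00*, 100-1, 1000-*, 101-0*, 110-0, 1101-
[col 2] -0-00, -000-, -01-0, 0--01, 0-1-0*, 0-1-1*, 0-10-*, 0-11-*, 00-0-, 001--*, 011--*
[col 3] 0-1--
Prime implicants: -0-00, -000-, -01-0, -1010, -1101, 0--01, 0-1--, 00-0-, 01-10, 1-000, 1-011, 100-1, 110-0, 1101-
PI chart (minterm → PIs covering it):
  0 | -0-00,-000-,00-0-
  1 | -000-,0--01,00-0-
  4 | -0-00,-01-0,0-1--,00-0-
  7 | 0-1--  (sole → essential)
  9 | 0--01  (sole → essential)
  10 | -1010,01-10
  12 | 0-1--  (sole → essential)
  13 | -1101,0--01,0-1--
  15 | 0-1--  (sole → essential)
  16 | -0-00,-000-,1-000
  17 | -000-,100-1
  19 | 1-011,100-1
  20 | -0-00,-01-0
  22 | -01-0  (sole → essential)
  24 | 1-000,110-0
  26 | -1010,110-0,1101-
  27 | 1-011,1101-
  29 | -1101  (sole → essential)
Essential prime implicants: -01-0, -1101, 0--01, 0-1--

NO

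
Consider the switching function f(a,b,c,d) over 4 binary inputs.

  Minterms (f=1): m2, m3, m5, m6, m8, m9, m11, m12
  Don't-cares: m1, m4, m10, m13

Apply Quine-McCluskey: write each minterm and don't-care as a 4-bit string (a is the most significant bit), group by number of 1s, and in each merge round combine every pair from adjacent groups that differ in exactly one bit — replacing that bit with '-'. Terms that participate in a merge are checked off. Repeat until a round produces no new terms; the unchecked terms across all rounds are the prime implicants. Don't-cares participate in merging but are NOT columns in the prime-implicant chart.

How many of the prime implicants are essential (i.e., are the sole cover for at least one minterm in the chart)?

0

Round 0: 0001✓ 0010✓ 0011✓ 0100✓ 0101✓ 0110✓ 1000✓ 1001✓ 1010✓ 1011✓ 1100✓ 1101✓
Round 1: -001✓ -010✓ -011✓ -100✓ -101✓ 0-01✓ 0-10 00-1✓ 001-✓ 01-0 010-✓ 1-00✓ 1-01✓ 10-0✓ 10-1✓ 100-✓ 101-✓ 110-✓
Round 2: --01 -0-1 -01- -10- 1-0- 10--
PIs = {--01, -0-1, -01-, -10-, 0-10, 01-0, 1-0-, 10--}
Coverage chart:
  m2: -01-,0-10
  m3: -0-1,-01-
  m5: --01,-10-
  m6: 0-10,01-0
  m8: 1-0-,10--
  m9: --01,-0-1,1-0-,10--
  m11: -0-1,-01-,10--
  m12: -10-,1-0-
(no essential prime implicants)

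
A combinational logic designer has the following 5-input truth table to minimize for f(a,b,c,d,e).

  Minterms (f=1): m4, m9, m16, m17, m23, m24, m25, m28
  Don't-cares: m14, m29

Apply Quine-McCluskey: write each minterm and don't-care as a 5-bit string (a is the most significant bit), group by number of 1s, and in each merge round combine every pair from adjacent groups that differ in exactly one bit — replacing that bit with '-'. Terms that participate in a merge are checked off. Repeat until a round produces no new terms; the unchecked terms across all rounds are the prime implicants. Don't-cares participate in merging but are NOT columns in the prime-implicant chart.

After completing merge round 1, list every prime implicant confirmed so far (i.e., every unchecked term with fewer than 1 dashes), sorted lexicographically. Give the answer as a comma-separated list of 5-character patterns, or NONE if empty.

00100, 01110, 10111

[col 0] 00100, 01001*, 01110, 10000*, 10001*, 10111, 11000*, 11001*, 11100*, 11101*
[col 1] -1001, 1-000*, 1-001*, 1000-*, 11-00*, 11-01*, 1100-*, 1110-*
[col 2] 1-00-, 11-0-
Prime implicants: -1001, 00100, 01110, 1-00-, 10111, 11-0-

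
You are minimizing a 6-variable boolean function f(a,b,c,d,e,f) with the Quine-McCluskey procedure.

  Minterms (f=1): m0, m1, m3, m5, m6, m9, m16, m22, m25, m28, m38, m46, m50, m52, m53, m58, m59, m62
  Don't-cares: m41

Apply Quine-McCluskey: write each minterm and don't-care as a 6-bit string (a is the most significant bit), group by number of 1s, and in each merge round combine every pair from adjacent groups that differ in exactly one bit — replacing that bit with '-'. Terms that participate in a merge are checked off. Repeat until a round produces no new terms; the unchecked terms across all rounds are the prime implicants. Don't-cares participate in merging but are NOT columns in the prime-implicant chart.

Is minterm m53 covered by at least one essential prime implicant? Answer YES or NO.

[col 0] 000000*, 000001*, 000011*, 000101*, 000110*, 001001*, 010000*, 010110*, 011001*, 011100, 100110*, 101001*, 101110*, 110010*, 110100*, 110101*, 111010*, 111011*, 111110*
[col 1] -00110, -01001, 0-0000, 0-0110, 0-1001, 00-001, 000-01, 0000-1, 00000-, 1-1110, 10-110, 11-010, 11010-, 111-10, 11101-
Prime implicants: -00110, -01001, 0-0000, 0-0110, 0-1001, 00-001, 000-01, 0000-1, 00000-, 011100, 1-1110, 10-110, 11-010, 11010-, 111-10, 11101-
PI chart (minterm → PIs covering it):
  0 | 0-0000,00000-
  1 | 00-001,000-01,0000-1,00000-
  3 | 0000-1  (sole → essential)
  5 | 000-01  (sole → essential)
  6 | -00110,0-0110
  9 | -01001,0-1001,00-001
  16 | 0-0000  (sole → essential)
  22 | 0-0110  (sole → essential)
  25 | 0-1001  (sole → essential)
  28 | 011100  (sole → essential)
  38 | -00110,10-110
  46 | 1-1110,10-110
  50 | 11-010  (sole → essential)
  52 | 11010-  (sole → essential)
  53 | 11010-  (sole → essential)
  58 | 11-010,111-10,11101-
  59 | 11101-  (sole → essential)
  62 | 1-1110,111-10
Essential prime implicants: 0-0000, 0-0110, 0-1001, 000-01, 0000-1, 011100, 11-010, 11010-, 11101-

YES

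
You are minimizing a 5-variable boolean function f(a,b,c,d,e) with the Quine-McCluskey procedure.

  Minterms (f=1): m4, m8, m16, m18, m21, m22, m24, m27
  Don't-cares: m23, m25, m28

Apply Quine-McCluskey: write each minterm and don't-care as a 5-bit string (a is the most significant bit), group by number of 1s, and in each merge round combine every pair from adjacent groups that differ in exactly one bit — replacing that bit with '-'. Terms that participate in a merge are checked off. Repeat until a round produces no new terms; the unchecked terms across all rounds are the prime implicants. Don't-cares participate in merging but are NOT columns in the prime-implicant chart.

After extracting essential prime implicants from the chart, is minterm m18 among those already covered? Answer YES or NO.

NO

Round 0: 00100 01000✓ 10000✓ 10010✓ 10101✓ 10110✓ 10111✓ 11000✓ 11001✓ 11011✓ 11100✓
Round 1: -1000 1-000 10-10 100-0 101-1 1011- 11-00 110-1 1100-
PIs = {-1000, 00100, 1-000, 10-10, 100-0, 101-1, 1011-, 11-00, 110-1, 1100-}
Coverage chart:
  m4: 00100 ←essential
  m8: -1000 ←essential
  m16: 1-000,100-0
  m18: 10-10,100-0
  m21: 101-1 ←essential
  m22: 10-10,1011-
  m24: -1000,1-000,11-00,1100-
  m27: 110-1 ←essential
Essential: -1000, 00100, 101-1, 110-1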